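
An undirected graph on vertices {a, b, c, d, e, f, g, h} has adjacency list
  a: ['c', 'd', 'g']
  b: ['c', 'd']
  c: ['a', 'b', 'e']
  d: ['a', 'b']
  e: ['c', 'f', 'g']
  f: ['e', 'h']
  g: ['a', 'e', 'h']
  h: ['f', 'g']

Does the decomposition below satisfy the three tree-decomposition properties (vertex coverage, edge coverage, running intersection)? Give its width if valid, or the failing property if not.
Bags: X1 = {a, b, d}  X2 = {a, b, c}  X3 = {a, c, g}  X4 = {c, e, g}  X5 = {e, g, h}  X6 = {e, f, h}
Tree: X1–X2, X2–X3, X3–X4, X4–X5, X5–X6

Every vertex of G appears in some bag (union = {a, b, c, d, e, f, g, h}); every edge is covered by a bag; and for each vertex v the set of bags containing v is connected in the bag tree. The decomposition is therefore valid. The largest bag has 3 vertices, so the width is 2.

Yes; width 2.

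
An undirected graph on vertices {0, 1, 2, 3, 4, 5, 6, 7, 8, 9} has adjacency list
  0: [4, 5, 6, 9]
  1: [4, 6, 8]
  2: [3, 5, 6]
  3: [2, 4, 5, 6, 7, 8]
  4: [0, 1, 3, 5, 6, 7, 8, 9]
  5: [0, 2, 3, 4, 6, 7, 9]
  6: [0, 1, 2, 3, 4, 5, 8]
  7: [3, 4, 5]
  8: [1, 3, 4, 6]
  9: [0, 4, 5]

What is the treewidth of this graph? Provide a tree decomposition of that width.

Treewidth 3.
Bags: B1 = {3, 4, 6, 8}  B2 = {3, 4, 5, 6}  B3 = {2, 3, 5, 6}  B4 = {0, 4, 5, 6}  B5 = {1, 4, 6, 8}  B6 = {3, 4, 5, 7}  B7 = {0, 4, 5, 9}
Tree: B1–B2, B2–B3, B2–B4, B1–B5, B2–B6, B4–B7

Every bag has size at most 4, so the width is 4 − 1 = 3 and tw(G) ≤ 3. On the other hand G contains the 4-clique {2, 3, 5, 6}. A clique must lie in a single bag of any decomposition, so no decomposition can have width below 3. Therefore the treewidth is 3.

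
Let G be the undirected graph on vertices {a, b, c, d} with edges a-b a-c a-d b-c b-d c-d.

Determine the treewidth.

A width-3 tree decomposition is:
Bags: B1 = {a, b, c, d}
Tree: (single bag)
With just one bag of size 4, the width is 4 − 1 = 3, so tw(G) ≤ 3. Conversely, {a, b, c, d} is a clique of size 4, and the vertices of any clique must share a bag in every tree decomposition; so some bag has ≥ 4 vertices and tw(G) ≥ 3. Hence tw(G) = 3 exactly.

3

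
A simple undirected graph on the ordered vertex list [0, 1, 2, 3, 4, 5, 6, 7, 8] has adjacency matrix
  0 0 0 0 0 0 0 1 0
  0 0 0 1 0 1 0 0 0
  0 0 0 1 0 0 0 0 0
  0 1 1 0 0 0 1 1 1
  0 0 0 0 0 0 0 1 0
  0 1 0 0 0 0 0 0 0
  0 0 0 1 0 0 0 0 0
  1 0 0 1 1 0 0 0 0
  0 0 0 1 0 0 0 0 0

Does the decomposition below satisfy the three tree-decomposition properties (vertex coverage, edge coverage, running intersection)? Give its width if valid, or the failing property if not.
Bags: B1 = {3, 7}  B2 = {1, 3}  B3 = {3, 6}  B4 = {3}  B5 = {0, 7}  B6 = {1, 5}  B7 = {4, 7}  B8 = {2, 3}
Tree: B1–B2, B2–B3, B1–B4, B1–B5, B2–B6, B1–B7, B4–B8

No — vertex 8 appears in no bag.

A tree decomposition must satisfy three properties: every vertex lies in some bag; for every edge, both endpoints lie together in some bag; and for every vertex, the bags containing it form a connected subtree. Here vertex 8 appears in no bag, so the decomposition is invalid.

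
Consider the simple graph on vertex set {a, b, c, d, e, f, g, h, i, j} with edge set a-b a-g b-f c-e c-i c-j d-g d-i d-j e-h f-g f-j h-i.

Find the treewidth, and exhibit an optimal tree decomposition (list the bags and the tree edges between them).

Treewidth 2.
One optimal decomposition is:
Bags: B1 = {c, e, h}  B2 = {c, h, i}  B3 = {c, i, j}  B4 = {d, i, j}  B5 = {d, f, j}  B6 = {d, f, g}  B7 = {b, f, g}  B8 = {a, b, g}
Tree: B1–B2, B2–B3, B3–B4, B4–B5, B5–B6, B6–B7, B7–B8

Every bag has size at most 3, so the width is 3 − 1 = 2 and tw(G) ≤ 2. The edges e–h–i–c–e form a cycle, so G is not a tree and its treewidth is at least 2. Combining the bounds, tw(G) = 2.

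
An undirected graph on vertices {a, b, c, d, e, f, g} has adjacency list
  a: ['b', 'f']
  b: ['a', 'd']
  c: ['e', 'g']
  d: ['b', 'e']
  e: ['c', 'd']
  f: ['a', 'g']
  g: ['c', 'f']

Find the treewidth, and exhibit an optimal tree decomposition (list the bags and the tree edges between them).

Treewidth 2.
Bags: B1 = {a, b, d}  B2 = {a, d, e}  B3 = {a, c, e}  B4 = {a, c, g}  B5 = {a, f, g}
Tree: B1–B2, B2–B3, B3–B4, B4–B5

Every bag has size at most 3, so the width is 3 − 1 = 2 and tw(G) ≤ 2. Since a–b–d–e–c–g–f–a is a cycle in G, G is not acyclic. Forests are exactly the graphs of treewidth ≤ 1, so tw(G) ≥ 2. Therefore the treewidth is 2.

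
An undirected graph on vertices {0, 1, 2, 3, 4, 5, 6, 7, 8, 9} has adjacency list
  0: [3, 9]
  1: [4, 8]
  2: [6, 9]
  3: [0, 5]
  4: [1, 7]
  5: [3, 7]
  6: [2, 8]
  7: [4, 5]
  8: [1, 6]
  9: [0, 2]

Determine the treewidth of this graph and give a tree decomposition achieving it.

Treewidth 2.
One optimal decomposition is:
Bags: B1 = {3, 5, 7}  B2 = {0, 3, 7}  B3 = {0, 7, 9}  B4 = {2, 7, 9}  B5 = {2, 6, 7}  B6 = {6, 7, 8}  B7 = {1, 7, 8}  B8 = {1, 4, 7}
Tree: B1–B2, B2–B3, B3–B4, B4–B5, B5–B6, B6–B7, B7–B8

Each bag holds 3 vertices, so the decomposition has width 2, which upper-bounds the treewidth. Since 7–5–3–0–9–2–6–8–1–4–7 is a cycle in G, G is not acyclic. Forests are exactly the graphs of treewidth ≤ 1, so tw(G) ≥ 2. The upper and lower bounds meet at 2, so that is the treewidth.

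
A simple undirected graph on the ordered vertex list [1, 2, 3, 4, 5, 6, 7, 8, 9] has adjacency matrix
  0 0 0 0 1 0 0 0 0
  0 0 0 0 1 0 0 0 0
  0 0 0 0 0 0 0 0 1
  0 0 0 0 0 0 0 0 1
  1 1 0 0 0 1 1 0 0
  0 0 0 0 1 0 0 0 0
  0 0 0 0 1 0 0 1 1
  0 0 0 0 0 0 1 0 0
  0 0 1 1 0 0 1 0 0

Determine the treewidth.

A width-1 tree decomposition is:
Bags: B1 = {7, 9}  B2 = {5, 7}  B3 = {7, 8}  B4 = {5, 6}  B5 = {4, 9}  B6 = {1, 5}  B7 = {3, 9}  B8 = {2, 5}
Tree: B1–B2, B2–B3, B2–B4, B1–B5, B4–B6, B5–B7, B2–B8
Every bag has size at most 2, so the width is 2 − 1 = 1 and tw(G) ≤ 1. Any graph with an edge has treewidth ≥ 1, and G has the edge 9–7. Therefore the treewidth is 1.

1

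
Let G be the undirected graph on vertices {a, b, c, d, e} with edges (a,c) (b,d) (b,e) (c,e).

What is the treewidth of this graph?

1

A width-1 tree decomposition is:
Bags: B1 = {b, d}  B2 = {b, e}  B3 = {c, e}  B4 = {a, c}
Tree: B1–B2, B2–B3, B3–B4
Every bag has size at most 2, so the width is 2 − 1 = 1 and tw(G) ≤ 1. Since G has at least one edge (e.g. d–b), it is not an edgeless graph, so tw(G) ≥ 1. Hence tw(G) = 1 exactly.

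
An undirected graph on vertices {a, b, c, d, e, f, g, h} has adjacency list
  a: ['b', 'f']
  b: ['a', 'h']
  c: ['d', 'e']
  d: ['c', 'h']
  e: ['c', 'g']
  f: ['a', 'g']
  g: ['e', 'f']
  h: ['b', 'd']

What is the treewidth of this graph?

A width-2 tree decomposition is:
Bags: B1 = {e, f, g}  B2 = {c, e, f}  B3 = {c, d, f}  B4 = {d, f, h}  B5 = {b, f, h}  B6 = {a, b, f}
Tree: B1–B2, B2–B3, B3–B4, B4–B5, B5–B6
Each bag holds 3 vertices, so the decomposition has width 2, which upper-bounds the treewidth. Since f–g–e–c–d–h–b–a–f is a cycle in G, G is not acyclic. Forests are exactly the graphs of treewidth ≤ 1, so tw(G) ≥ 2. Hence tw(G) = 2 exactly.

2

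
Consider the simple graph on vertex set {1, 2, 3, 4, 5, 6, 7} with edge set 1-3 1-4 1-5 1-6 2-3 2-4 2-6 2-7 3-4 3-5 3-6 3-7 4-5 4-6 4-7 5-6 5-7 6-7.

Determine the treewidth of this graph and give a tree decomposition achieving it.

Every bag has size at most 5, so the width is 5 − 1 = 4 and tw(G) ≤ 4. Conversely, {2, 3, 4, 6, 7} is a clique of size 5, and the vertices of any clique must share a bag in every tree decomposition; so some bag has ≥ 5 vertices and tw(G) ≥ 4. Combining the bounds, tw(G) = 4.

Treewidth 4.
Bags: B1 = {3, 4, 5, 6, 7}  B2 = {2, 3, 4, 6, 7}  B3 = {1, 3, 4, 5, 6}
Tree: B1–B2, B1–B3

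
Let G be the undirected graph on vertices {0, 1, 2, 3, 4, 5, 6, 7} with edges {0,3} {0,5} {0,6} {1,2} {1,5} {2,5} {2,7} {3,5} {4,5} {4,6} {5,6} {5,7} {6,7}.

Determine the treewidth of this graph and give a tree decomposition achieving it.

Treewidth 2.
One optimal decomposition is:
Bags: B1 = {5, 6, 7}  B2 = {2, 5, 7}  B3 = {0, 5, 6}  B4 = {1, 2, 5}  B5 = {0, 3, 5}  B6 = {4, 5, 6}
Tree: B1–B2, B1–B3, B2–B4, B3–B5, B1–B6

The largest bag has 3 vertices, giving width 2; this decomposition certifies tw(G) ≤ 2. For the lower bound, the 3 vertices {1, 2, 5} are pairwise adjacent, and any tree decomposition puts a clique entirely inside one bag — forcing width ≥ 2. Therefore the treewidth is 2.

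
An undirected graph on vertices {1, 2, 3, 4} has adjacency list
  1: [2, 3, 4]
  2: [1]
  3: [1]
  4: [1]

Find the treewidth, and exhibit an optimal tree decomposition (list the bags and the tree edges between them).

Treewidth 1.
Bags: B1 = {1, 2}  B2 = {1, 3}  B3 = {1, 4}
Tree: B1–B2, B1–B3

Each bag holds 2 vertices, so the decomposition has width 1, which upper-bounds the treewidth. Any graph with an edge has treewidth ≥ 1, and G has the edge 1–2. Therefore the treewidth is 1.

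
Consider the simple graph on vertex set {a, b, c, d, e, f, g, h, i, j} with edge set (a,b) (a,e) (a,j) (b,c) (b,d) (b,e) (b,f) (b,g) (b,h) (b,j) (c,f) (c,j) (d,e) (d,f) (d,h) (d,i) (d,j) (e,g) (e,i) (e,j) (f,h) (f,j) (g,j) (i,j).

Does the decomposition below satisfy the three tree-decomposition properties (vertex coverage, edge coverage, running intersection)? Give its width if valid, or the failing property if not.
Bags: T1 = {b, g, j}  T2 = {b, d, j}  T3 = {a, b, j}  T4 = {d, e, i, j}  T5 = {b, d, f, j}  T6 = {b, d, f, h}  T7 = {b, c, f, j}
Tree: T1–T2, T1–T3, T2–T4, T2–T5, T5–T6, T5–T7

No — edge (g,e) lies in no bag.

A tree decomposition must satisfy three properties: every vertex lies in some bag; for every edge, both endpoints lie together in some bag; and for every vertex, the bags containing it form a connected subtree. Here edge (g,e) lies in no bag, so the decomposition is invalid.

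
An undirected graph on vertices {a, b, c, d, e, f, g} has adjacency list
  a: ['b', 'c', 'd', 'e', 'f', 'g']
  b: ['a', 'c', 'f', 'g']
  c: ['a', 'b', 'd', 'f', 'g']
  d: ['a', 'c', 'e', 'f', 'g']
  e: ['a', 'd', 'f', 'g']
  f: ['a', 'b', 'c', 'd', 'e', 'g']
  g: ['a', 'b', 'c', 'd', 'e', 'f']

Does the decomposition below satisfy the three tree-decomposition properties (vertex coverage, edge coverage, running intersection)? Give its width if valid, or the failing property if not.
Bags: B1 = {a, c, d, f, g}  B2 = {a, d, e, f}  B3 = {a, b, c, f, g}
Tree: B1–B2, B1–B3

No — edge (g,e) lies in no bag.

A tree decomposition must satisfy three properties: every vertex lies in some bag; for every edge, both endpoints lie together in some bag; and for every vertex, the bags containing it form a connected subtree. Here edge (g,e) lies in no bag, so the decomposition is invalid.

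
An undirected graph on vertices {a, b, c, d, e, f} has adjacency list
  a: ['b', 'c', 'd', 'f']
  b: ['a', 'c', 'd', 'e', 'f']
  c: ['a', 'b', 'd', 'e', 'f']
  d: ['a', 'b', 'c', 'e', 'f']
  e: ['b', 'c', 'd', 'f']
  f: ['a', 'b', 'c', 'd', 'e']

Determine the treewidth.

4

A width-4 tree decomposition is:
Bags: B1 = {a, b, c, d, f}  B2 = {b, c, d, e, f}
Tree: B1–B2
Every bag has size at most 5, so the width is 5 − 1 = 4 and tw(G) ≤ 4. For the lower bound, the 5 vertices {b, c, d, e, f} are pairwise adjacent, and any tree decomposition puts a clique entirely inside one bag — forcing width ≥ 4. Combining the bounds, tw(G) = 4.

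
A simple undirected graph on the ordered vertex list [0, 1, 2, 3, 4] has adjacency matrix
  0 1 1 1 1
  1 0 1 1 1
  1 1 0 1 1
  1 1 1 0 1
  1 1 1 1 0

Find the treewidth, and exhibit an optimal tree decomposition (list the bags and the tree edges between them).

A single bag containing all 5 vertices is trivially a valid decomposition of width 4. For the lower bound, the 5 vertices {0, 1, 2, 3, 4} are pairwise adjacent, and any tree decomposition puts a clique entirely inside one bag — forcing width ≥ 4. The upper and lower bounds meet at 4, so that is the treewidth.

Treewidth 4.
One optimal decomposition is:
Bags: B1 = {0, 1, 2, 3, 4}
Tree: (single bag)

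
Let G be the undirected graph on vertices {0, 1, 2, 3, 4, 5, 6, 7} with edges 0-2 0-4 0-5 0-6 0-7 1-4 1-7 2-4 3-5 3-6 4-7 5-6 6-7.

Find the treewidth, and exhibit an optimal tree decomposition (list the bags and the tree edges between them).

Each bag holds 3 vertices, so the decomposition has width 2, which upper-bounds the treewidth. Conversely, {0, 2, 4} is a clique of size 3, and the vertices of any clique must share a bag in every tree decomposition; so some bag has ≥ 3 vertices and tw(G) ≥ 2. Hence tw(G) = 2 exactly.

Treewidth 2.
One such decomposition:
Bags: B1 = {0, 4, 7}  B2 = {0, 6, 7}  B3 = {0, 5, 6}  B4 = {0, 2, 4}  B5 = {3, 5, 6}  B6 = {1, 4, 7}
Tree: B1–B2, B2–B3, B1–B4, B3–B5, B1–B6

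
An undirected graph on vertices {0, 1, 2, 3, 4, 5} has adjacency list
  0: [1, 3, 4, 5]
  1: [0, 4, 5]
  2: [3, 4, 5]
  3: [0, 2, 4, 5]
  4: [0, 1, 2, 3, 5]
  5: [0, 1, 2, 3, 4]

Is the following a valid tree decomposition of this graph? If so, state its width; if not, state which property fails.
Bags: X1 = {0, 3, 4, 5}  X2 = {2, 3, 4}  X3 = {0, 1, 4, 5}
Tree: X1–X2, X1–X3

No — edge (5,2) lies in no bag.

A tree decomposition must satisfy three properties: every vertex lies in some bag; for every edge, both endpoints lie together in some bag; and for every vertex, the bags containing it form a connected subtree. Here edge (5,2) lies in no bag, so the decomposition is invalid.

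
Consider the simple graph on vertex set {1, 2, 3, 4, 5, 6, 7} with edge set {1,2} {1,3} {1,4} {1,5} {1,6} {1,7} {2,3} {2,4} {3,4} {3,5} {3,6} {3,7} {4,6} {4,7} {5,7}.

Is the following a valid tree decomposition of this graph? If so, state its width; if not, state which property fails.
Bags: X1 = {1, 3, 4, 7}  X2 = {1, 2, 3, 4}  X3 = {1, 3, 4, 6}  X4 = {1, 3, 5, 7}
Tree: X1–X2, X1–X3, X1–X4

Yes; width 3.

Every vertex of G appears in some bag (union = {1, 2, 3, 4, 5, 6, 7}); every edge is covered by a bag; and for each vertex v the set of bags containing v is connected in the bag tree. The decomposition is therefore valid. The largest bag has 4 vertices, so the width is 3.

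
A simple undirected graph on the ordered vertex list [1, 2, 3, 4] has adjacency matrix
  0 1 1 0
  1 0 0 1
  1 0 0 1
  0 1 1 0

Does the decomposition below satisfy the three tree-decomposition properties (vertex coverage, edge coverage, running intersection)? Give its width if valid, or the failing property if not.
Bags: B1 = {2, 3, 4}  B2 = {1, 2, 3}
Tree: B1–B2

Checking the three conditions: (i) the bags cover all of {1, 2, 3, 4}; (ii) for each edge, some bag contains both endpoints; (iii) the bags containing any fixed vertex form a subtree. All hold, so the decomposition is valid with width 3 − 1 = 2.

Yes; width 2.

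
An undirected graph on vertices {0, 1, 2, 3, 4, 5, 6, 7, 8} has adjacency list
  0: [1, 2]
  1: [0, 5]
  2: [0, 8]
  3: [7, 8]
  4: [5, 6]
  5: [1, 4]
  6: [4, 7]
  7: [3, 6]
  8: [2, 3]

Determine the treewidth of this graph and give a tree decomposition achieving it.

Treewidth 2.
Bags: B1 = {0, 2, 8}  B2 = {0, 1, 8}  B3 = {1, 5, 8}  B4 = {4, 5, 8}  B5 = {4, 6, 8}  B6 = {6, 7, 8}  B7 = {3, 7, 8}
Tree: B1–B2, B2–B3, B3–B4, B4–B5, B5–B6, B6–B7

Each bag holds 3 vertices, so the decomposition has width 2, which upper-bounds the treewidth. Since 8–2–0–1–5–4–6–7–3–8 is a cycle in G, G is not acyclic. Forests are exactly the graphs of treewidth ≤ 1, so tw(G) ≥ 2. Combining the bounds, tw(G) = 2.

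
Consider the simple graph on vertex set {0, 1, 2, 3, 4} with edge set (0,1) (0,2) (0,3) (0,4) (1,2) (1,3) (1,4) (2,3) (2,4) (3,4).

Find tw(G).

4

A width-4 tree decomposition is:
Bags: B1 = {0, 1, 2, 3, 4}
Tree: (single bag)
With just one bag of size 5, the width is 5 − 1 = 4, so tw(G) ≤ 4. For the lower bound, the 5 vertices {0, 1, 2, 3, 4} are pairwise adjacent, and any tree decomposition puts a clique entirely inside one bag — forcing width ≥ 4. Combining the bounds, tw(G) = 4.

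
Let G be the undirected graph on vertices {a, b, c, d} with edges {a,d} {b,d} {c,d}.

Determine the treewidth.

1

A width-1 tree decomposition is:
Bags: B1 = {b, d}  B2 = {a, d}  B3 = {c, d}
Tree: B1–B2, B1–B3
Every bag has size at most 2, so the width is 2 − 1 = 1 and tw(G) ≤ 1. G has an edge, so its treewidth is at least 1. Combining the bounds, tw(G) = 1.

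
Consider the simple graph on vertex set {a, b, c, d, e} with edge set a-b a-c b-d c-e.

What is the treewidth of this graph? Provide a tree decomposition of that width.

Every bag has size at most 2, so the width is 2 − 1 = 1 and tw(G) ≤ 1. G has an edge, so its treewidth is at least 1. Hence tw(G) = 1 exactly.

Treewidth 1.
Bags: B1 = {b, d}  B2 = {a, b}  B3 = {a, c}  B4 = {c, e}
Tree: B1–B2, B2–B3, B3–B4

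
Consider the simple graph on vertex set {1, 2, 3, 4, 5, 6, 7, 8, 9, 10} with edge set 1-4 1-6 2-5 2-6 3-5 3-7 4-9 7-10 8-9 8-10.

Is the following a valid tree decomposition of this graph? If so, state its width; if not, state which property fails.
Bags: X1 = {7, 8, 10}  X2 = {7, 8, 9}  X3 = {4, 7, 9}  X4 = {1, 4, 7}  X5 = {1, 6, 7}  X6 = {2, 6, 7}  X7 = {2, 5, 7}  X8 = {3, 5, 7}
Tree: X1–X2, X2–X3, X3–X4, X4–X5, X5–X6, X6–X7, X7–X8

Yes; width 2.

Vertex coverage: the bags together contain {1, 2, 3, 4, 5, 6, 7, 8, 9, 10}, the full vertex set. Edge coverage: each edge of G has both endpoints in at least one bag. Running intersection: for every vertex, the bags containing it form a connected subtree. All three properties hold, so this is a valid tree decomposition of width max|bag| − 1 = 2, and hence tw(G) ≤ 2.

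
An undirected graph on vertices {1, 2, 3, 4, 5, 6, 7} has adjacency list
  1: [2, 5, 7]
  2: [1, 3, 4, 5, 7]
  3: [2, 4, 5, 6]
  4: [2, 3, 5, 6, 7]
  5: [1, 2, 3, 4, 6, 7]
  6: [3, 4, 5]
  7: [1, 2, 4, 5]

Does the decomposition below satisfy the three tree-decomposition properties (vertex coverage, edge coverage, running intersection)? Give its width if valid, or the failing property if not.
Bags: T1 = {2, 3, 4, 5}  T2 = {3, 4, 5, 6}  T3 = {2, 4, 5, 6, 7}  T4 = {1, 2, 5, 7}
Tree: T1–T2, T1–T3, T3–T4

A tree decomposition must satisfy three properties: every vertex lies in some bag; for every edge, both endpoints lie together in some bag; and for every vertex, the bags containing it form a connected subtree. Here bags containing vertex 6 are not connected in the tree, so the decomposition is invalid.

No — bags containing vertex 6 are not connected in the tree.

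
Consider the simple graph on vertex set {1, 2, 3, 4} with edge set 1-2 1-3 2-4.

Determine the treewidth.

A width-1 tree decomposition is:
Bags: B1 = {2, 4}  B2 = {1, 2}  B3 = {1, 3}
Tree: B1–B2, B2–B3
The largest bag has 2 vertices, giving width 1; this decomposition certifies tw(G) ≤ 1. G has an edge, so its treewidth is at least 1. Hence tw(G) = 1 exactly.

1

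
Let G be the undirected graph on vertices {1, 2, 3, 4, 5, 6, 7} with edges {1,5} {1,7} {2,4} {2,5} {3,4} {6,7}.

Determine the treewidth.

1

A width-1 tree decomposition is:
Bags: B1 = {6, 7}  B2 = {1, 7}  B3 = {1, 5}  B4 = {2, 5}  B5 = {2, 4}  B6 = {3, 4}
Tree: B1–B2, B2–B3, B3–B4, B4–B5, B5–B6
The largest bag has 2 vertices, giving width 1; this decomposition certifies tw(G) ≤ 1. Any graph with an edge has treewidth ≥ 1, and G has the edge 6–7. Combining the bounds, tw(G) = 1.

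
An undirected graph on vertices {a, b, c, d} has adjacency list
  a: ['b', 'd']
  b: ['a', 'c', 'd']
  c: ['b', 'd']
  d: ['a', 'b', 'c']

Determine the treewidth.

2

A width-2 tree decomposition is:
Bags: B1 = {b, c, d}  B2 = {a, b, d}
Tree: B1–B2
Every bag has size at most 3, so the width is 3 − 1 = 2 and tw(G) ≤ 2. Conversely, {b, c, d} is a clique of size 3, and the vertices of any clique must share a bag in every tree decomposition; so some bag has ≥ 3 vertices and tw(G) ≥ 2. The upper and lower bounds meet at 2, so that is the treewidth.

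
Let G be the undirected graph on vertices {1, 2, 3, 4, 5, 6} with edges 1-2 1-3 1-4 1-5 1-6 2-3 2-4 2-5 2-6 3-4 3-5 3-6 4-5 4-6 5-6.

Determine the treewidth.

A width-5 tree decomposition is:
Bags: B1 = {1, 2, 3, 4, 5, 6}
Tree: (single bag)
A single bag containing all 6 vertices is trivially a valid decomposition of width 5. Conversely, {1, 2, 3, 4, 5, 6} is a clique of size 6, and the vertices of any clique must share a bag in every tree decomposition; so some bag has ≥ 6 vertices and tw(G) ≥ 5. Therefore the treewidth is 5.

5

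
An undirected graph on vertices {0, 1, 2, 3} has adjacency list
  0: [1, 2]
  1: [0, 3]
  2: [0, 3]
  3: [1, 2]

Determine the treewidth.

2

A width-2 tree decomposition is:
Bags: B1 = {0, 1, 2}  B2 = {1, 2, 3}
Tree: B1–B2
The largest bag has 3 vertices, giving width 2; this decomposition certifies tw(G) ≤ 2. Since 2–0–1–3–2 is a cycle in G, G is not acyclic. Forests are exactly the graphs of treewidth ≤ 1, so tw(G) ≥ 2. Combining the bounds, tw(G) = 2.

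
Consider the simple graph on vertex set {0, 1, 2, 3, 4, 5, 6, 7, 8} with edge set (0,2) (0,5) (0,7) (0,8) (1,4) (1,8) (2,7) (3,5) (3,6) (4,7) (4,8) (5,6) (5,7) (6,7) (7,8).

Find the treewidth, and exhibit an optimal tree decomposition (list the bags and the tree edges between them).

Every bag has size at most 3, so the width is 3 − 1 = 2 and tw(G) ≤ 2. On the other hand G contains the 3-clique {1, 4, 8}. A clique must lie in a single bag of any decomposition, so no decomposition can have width below 2. Therefore the treewidth is 2.

Treewidth 2.
One optimal decomposition is:
Bags: B1 = {0, 7, 8}  B2 = {0, 2, 7}  B3 = {4, 7, 8}  B4 = {0, 5, 7}  B5 = {5, 6, 7}  B6 = {1, 4, 8}  B7 = {3, 5, 6}
Tree: B1–B2, B1–B3, B1–B4, B4–B5, B3–B6, B5–B7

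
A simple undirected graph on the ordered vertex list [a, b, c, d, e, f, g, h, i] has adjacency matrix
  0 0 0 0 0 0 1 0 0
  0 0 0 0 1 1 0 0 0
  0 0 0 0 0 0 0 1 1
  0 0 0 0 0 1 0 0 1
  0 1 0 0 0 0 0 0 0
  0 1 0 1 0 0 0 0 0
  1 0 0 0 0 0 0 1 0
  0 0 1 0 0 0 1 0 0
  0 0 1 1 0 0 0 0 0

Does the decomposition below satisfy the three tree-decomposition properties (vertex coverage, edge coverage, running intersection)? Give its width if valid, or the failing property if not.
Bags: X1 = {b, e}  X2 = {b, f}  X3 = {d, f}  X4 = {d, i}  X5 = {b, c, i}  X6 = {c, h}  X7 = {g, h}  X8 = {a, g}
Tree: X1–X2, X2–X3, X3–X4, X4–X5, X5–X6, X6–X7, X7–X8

A tree decomposition must satisfy three properties: every vertex lies in some bag; for every edge, both endpoints lie together in some bag; and for every vertex, the bags containing it form a connected subtree. Here bags containing vertex b are not connected in the tree, so the decomposition is invalid.

No — bags containing vertex b are not connected in the tree.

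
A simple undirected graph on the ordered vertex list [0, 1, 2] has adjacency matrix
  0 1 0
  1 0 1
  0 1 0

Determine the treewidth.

A width-1 tree decomposition is:
Bags: B1 = {1, 2}  B2 = {0, 1}
Tree: B1–B2
Each bag holds 2 vertices, so the decomposition has width 1, which upper-bounds the treewidth. G has an edge, so its treewidth is at least 1. Therefore the treewidth is 1.

1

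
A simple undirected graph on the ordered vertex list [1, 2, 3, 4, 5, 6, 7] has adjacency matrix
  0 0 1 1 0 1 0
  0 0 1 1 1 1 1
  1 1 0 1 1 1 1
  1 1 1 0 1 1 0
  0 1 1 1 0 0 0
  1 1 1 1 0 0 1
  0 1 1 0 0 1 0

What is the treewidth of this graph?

A width-3 tree decomposition is:
Bags: B1 = {2, 3, 4, 6}  B2 = {2, 3, 6, 7}  B3 = {2, 3, 4, 5}  B4 = {1, 3, 4, 6}
Tree: B1–B2, B1–B3, B1–B4
Every bag has size at most 4, so the width is 4 − 1 = 3 and tw(G) ≤ 3. For the lower bound, the 4 vertices {1, 3, 4, 6} are pairwise adjacent, and any tree decomposition puts a clique entirely inside one bag — forcing width ≥ 3. Therefore the treewidth is 3.

3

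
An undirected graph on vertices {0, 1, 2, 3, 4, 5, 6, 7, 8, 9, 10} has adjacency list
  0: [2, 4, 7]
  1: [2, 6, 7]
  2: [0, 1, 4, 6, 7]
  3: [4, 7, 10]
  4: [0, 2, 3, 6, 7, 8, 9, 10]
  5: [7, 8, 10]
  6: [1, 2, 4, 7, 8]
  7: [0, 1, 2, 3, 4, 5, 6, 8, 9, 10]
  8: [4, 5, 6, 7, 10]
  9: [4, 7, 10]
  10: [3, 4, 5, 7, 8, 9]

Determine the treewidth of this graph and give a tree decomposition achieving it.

Treewidth 3.
One such decomposition:
Bags: B1 = {4, 6, 7, 8}  B2 = {2, 4, 6, 7}  B3 = {1, 2, 6, 7}  B4 = {4, 7, 8, 10}  B5 = {5, 7, 8, 10}  B6 = {4, 7, 9, 10}  B7 = {0, 2, 4, 7}  B8 = {3, 4, 7, 10}
Tree: B1–B2, B2–B3, B1–B4, B4–B5, B4–B6, B2–B7, B6–B8

The largest bag has 4 vertices, giving width 3; this decomposition certifies tw(G) ≤ 3. For the lower bound, the 4 vertices {1, 2, 6, 7} are pairwise adjacent, and any tree decomposition puts a clique entirely inside one bag — forcing width ≥ 3. Therefore the treewidth is 3.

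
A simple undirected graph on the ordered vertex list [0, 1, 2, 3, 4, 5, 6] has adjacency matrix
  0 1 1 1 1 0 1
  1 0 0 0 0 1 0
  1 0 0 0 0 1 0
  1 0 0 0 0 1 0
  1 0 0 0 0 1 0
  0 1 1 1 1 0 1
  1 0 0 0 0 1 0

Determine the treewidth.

A width-2 tree decomposition is:
Bags: B1 = {0, 2, 5}  B2 = {0, 1, 5}  B3 = {0, 5, 6}  B4 = {0, 4, 5}  B5 = {0, 3, 5}
Tree: B1–B2, B2–B3, B3–B4, B4–B5
Each bag holds 3 vertices, so the decomposition has width 2, which upper-bounds the treewidth. Since 5–2–0–1–5 is a cycle in G, G is not acyclic. Forests are exactly the graphs of treewidth ≤ 1, so tw(G) ≥ 2. Therefore the treewidth is 2.

2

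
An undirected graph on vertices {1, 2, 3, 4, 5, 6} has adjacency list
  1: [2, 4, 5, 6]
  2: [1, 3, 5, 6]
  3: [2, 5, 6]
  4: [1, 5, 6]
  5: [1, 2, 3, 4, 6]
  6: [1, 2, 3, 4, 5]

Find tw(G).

3

A width-3 tree decomposition is:
Bags: B1 = {2, 3, 5, 6}  B2 = {1, 2, 5, 6}  B3 = {1, 4, 5, 6}
Tree: B1–B2, B2–B3
The largest bag has 4 vertices, giving width 3; this decomposition certifies tw(G) ≤ 3. For the lower bound, the 4 vertices {1, 2, 5, 6} are pairwise adjacent, and any tree decomposition puts a clique entirely inside one bag — forcing width ≥ 3. The upper and lower bounds meet at 3, so that is the treewidth.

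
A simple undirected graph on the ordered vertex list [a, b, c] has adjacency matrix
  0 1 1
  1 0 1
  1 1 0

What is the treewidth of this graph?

A width-2 tree decomposition is:
Bags: B1 = {a, b, c}
Tree: (single bag)
With just one bag of size 3, the width is 3 − 1 = 2, so tw(G) ≤ 2. On the other hand G contains the 3-clique {a, b, c}. A clique must lie in a single bag of any decomposition, so no decomposition can have width below 2. Hence tw(G) = 2 exactly.

2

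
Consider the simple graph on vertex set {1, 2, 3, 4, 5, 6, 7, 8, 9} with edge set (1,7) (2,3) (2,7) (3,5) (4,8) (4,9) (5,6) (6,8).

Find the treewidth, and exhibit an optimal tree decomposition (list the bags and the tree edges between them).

The largest bag has 2 vertices, giving width 1; this decomposition certifies tw(G) ≤ 1. G has an edge, so its treewidth is at least 1. Hence tw(G) = 1 exactly.

Treewidth 1.
One optimal decomposition is:
Bags: B1 = {1, 7}  B2 = {2, 7}  B3 = {2, 3}  B4 = {3, 5}  B5 = {5, 6}  B6 = {6, 8}  B7 = {4, 8}  B8 = {4, 9}
Tree: B1–B2, B2–B3, B3–B4, B4–B5, B5–B6, B6–B7, B7–B8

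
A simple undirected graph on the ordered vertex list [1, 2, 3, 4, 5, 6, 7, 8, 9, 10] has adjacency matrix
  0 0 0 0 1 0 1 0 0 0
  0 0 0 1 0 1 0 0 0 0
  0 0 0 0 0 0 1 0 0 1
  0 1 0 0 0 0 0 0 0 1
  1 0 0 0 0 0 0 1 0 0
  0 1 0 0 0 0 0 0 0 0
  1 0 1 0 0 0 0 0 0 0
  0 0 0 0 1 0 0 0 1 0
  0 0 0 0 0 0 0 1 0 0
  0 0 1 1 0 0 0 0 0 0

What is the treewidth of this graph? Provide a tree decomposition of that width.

Each bag holds 2 vertices, so the decomposition has width 1, which upper-bounds the treewidth. Any graph with an edge has treewidth ≥ 1, and G has the edge 6–2. Hence tw(G) = 1 exactly.

Treewidth 1.
One such decomposition:
Bags: B1 = {2, 6}  B2 = {2, 4}  B3 = {4, 10}  B4 = {3, 10}  B5 = {3, 7}  B6 = {1, 7}  B7 = {1, 5}  B8 = {5, 8}  B9 = {8, 9}
Tree: B1–B2, B2–B3, B3–B4, B4–B5, B5–B6, B6–B7, B7–B8, B8–B9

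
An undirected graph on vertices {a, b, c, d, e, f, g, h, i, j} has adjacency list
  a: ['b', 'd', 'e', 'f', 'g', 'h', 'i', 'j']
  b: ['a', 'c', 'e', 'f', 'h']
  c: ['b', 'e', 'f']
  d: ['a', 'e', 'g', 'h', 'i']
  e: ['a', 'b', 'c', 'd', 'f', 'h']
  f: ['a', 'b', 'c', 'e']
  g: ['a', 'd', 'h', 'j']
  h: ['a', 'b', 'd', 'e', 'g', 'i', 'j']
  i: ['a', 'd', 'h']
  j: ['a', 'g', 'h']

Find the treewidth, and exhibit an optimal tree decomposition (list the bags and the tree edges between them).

Every bag has size at most 4, so the width is 4 − 1 = 3 and tw(G) ≤ 3. Conversely, {b, c, e, f} is a clique of size 4, and the vertices of any clique must share a bag in every tree decomposition; so some bag has ≥ 4 vertices and tw(G) ≥ 3. The upper and lower bounds meet at 3, so that is the treewidth.

Treewidth 3.
One optimal decomposition is:
Bags: B1 = {a, b, e, f}  B2 = {a, b, e, h}  B3 = {a, d, e, h}  B4 = {a, d, g, h}  B5 = {a, g, h, j}  B6 = {a, d, h, i}  B7 = {b, c, e, f}
Tree: B1–B2, B2–B3, B3–B4, B4–B5, B4–B6, B1–B7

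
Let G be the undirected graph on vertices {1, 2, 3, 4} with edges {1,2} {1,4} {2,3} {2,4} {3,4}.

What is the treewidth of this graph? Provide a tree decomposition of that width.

Each bag holds 3 vertices, so the decomposition has width 2, which upper-bounds the treewidth. On the other hand G contains the 3-clique {1, 2, 4}. A clique must lie in a single bag of any decomposition, so no decomposition can have width below 2. The upper and lower bounds meet at 2, so that is the treewidth.

Treewidth 2.
One such decomposition:
Bags: B1 = {1, 2, 4}  B2 = {2, 3, 4}
Tree: B1–B2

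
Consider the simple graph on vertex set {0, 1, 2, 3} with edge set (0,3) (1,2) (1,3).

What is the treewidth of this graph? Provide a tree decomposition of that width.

Every bag has size at most 2, so the width is 2 − 1 = 1 and tw(G) ≤ 1. Any graph with an edge has treewidth ≥ 1, and G has the edge 0–3. The upper and lower bounds meet at 1, so that is the treewidth.

Treewidth 1.
One optimal decomposition is:
Bags: B1 = {0, 3}  B2 = {1, 3}  B3 = {1, 2}
Tree: B1–B2, B2–B3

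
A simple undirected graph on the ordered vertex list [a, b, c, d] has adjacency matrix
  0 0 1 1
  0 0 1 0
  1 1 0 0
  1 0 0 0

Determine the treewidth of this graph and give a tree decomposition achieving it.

The largest bag has 2 vertices, giving width 1; this decomposition certifies tw(G) ≤ 1. G has an edge, so its treewidth is at least 1. Hence tw(G) = 1 exactly.

Treewidth 1.
Bags: B1 = {a, d}  B2 = {a, c}  B3 = {b, c}
Tree: B1–B2, B2–B3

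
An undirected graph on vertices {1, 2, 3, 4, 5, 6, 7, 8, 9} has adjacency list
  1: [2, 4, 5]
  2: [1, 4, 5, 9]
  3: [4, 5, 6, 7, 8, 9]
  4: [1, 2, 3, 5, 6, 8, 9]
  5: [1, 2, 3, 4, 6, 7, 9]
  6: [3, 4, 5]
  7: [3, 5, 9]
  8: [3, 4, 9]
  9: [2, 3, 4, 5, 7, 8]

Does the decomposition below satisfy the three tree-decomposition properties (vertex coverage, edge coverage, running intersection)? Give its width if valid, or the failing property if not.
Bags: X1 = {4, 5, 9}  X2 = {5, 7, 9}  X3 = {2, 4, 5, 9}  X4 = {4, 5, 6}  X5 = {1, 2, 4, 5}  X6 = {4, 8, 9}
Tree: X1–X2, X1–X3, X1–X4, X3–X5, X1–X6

No — vertex 3 appears in no bag.

A tree decomposition must satisfy three properties: every vertex lies in some bag; for every edge, both endpoints lie together in some bag; and for every vertex, the bags containing it form a connected subtree. Here vertex 3 appears in no bag, so the decomposition is invalid.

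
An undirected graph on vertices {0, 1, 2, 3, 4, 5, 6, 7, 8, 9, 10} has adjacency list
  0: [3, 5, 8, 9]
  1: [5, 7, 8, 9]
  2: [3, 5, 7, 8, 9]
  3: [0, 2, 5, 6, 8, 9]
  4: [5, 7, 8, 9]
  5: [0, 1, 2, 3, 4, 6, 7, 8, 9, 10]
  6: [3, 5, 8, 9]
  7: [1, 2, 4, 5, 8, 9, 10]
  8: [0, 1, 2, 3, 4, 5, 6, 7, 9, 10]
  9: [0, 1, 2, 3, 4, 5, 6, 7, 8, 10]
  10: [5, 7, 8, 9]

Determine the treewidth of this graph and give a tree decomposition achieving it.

Treewidth 4.
One optimal decomposition is:
Bags: B1 = {2, 3, 5, 8, 9}  B2 = {2, 5, 7, 8, 9}  B3 = {1, 5, 7, 8, 9}  B4 = {5, 7, 8, 9, 10}  B5 = {0, 3, 5, 8, 9}  B6 = {4, 5, 7, 8, 9}  B7 = {3, 5, 6, 8, 9}
Tree: B1–B2, B2–B3, B3–B4, B1–B5, B3–B6, B5–B7

Every bag has size at most 5, so the width is 5 − 1 = 4 and tw(G) ≤ 4. Conversely, {0, 3, 5, 8, 9} is a clique of size 5, and the vertices of any clique must share a bag in every tree decomposition; so some bag has ≥ 5 vertices and tw(G) ≥ 4. Therefore the treewidth is 4.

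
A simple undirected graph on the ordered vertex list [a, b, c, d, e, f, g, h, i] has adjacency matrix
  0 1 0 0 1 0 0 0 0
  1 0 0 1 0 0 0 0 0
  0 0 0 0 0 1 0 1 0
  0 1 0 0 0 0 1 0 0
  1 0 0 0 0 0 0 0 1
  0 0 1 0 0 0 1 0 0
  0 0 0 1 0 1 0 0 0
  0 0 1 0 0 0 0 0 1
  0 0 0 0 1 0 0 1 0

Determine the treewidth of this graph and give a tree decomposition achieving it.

Treewidth 2.
One optimal decomposition is:
Bags: B1 = {a, b, e}  B2 = {b, d, e}  B3 = {d, e, g}  B4 = {e, f, g}  B5 = {c, e, f}  B6 = {c, e, h}  B7 = {e, h, i}
Tree: B1–B2, B2–B3, B3–B4, B4–B5, B5–B6, B6–B7

Every bag has size at most 3, so the width is 3 − 1 = 2 and tw(G) ≤ 2. Since e–a–b–d–g–f–c–h–i–e is a cycle in G, G is not acyclic. Forests are exactly the graphs of treewidth ≤ 1, so tw(G) ≥ 2. Therefore the treewidth is 2.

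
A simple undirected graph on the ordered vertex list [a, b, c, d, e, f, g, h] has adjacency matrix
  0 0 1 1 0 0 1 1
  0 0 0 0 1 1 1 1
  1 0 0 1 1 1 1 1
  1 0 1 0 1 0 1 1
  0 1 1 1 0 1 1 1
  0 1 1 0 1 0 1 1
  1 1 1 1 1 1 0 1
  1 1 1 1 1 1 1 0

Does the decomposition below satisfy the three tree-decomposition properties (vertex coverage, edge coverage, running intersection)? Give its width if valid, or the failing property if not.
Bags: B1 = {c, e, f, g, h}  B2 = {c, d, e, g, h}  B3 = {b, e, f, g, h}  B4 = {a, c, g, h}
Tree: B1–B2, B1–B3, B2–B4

No — edge (d,a) lies in no bag.

A tree decomposition must satisfy three properties: every vertex lies in some bag; for every edge, both endpoints lie together in some bag; and for every vertex, the bags containing it form a connected subtree. Here edge (d,a) lies in no bag, so the decomposition is invalid.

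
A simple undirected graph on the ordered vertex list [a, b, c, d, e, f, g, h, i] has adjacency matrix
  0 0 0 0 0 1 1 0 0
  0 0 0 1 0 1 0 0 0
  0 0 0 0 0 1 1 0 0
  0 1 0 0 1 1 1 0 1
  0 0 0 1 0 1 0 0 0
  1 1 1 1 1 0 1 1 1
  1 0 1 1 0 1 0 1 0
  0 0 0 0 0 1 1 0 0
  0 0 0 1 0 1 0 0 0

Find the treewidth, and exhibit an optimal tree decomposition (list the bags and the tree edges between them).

Treewidth 2.
One such decomposition:
Bags: B1 = {d, f, g}  B2 = {d, f, i}  B3 = {d, e, f}  B4 = {c, f, g}  B5 = {a, f, g}  B6 = {f, g, h}  B7 = {b, d, f}
Tree: B1–B2, B2–B3, B1–B4, B1–B5, B4–B6, B1–B7

Every bag has size at most 3, so the width is 3 − 1 = 2 and tw(G) ≤ 2. For the lower bound, the 3 vertices {d, f, g} are pairwise adjacent, and any tree decomposition puts a clique entirely inside one bag — forcing width ≥ 2. The upper and lower bounds meet at 2, so that is the treewidth.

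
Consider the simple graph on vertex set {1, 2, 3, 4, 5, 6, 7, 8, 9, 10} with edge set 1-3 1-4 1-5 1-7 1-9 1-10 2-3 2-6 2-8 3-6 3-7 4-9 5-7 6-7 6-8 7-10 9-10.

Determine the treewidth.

A width-2 tree decomposition is:
Bags: B1 = {1, 7, 10}  B2 = {1, 3, 7}  B3 = {1, 9, 10}  B4 = {3, 6, 7}  B5 = {2, 3, 6}  B6 = {1, 5, 7}  B7 = {2, 6, 8}  B8 = {1, 4, 9}
Tree: B1–B2, B1–B3, B2–B4, B4–B5, B2–B6, B5–B7, B3–B8
Every bag has size at most 3, so the width is 3 − 1 = 2 and tw(G) ≤ 2. Conversely, {2, 6, 8} is a clique of size 3, and the vertices of any clique must share a bag in every tree decomposition; so some bag has ≥ 3 vertices and tw(G) ≥ 2. Therefore the treewidth is 2.

2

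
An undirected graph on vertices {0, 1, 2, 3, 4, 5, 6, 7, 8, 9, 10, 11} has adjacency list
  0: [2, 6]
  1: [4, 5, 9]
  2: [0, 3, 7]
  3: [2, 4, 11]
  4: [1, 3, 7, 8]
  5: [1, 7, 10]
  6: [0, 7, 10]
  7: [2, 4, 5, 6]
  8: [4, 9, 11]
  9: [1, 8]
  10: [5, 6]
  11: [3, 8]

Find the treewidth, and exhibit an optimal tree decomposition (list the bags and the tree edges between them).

Treewidth 3.
One such decomposition:
Bags: B1 = {0, 5, 6, 10}  B2 = {0, 5, 6, 7}  B3 = {0, 2, 5, 7}  B4 = {1, 2, 5, 7}  B5 = {1, 2, 4, 7}  B6 = {1, 2, 3, 4}  B7 = {1, 3, 4, 9}  B8 = {3, 4, 8, 9}  B9 = {3, 8, 9, 11}
Tree: B1–B2, B2–B3, B3–B4, B4–B5, B5–B6, B6–B7, B7–B8, B8–B9

Each bag holds 4 vertices, so the decomposition has width 3, which upper-bounds the treewidth. For the lower bound: the 4 vertex sets {0,6,10}, {5}, {7}, {1,2,3,4} are disjoint, each induces a connected subgraph, and every pair is joined by at least one edge of G. Contracting each set to a single vertex therefore yields K_{4} as a minor, and since treewidth is minor-monotone, tw(G) ≥ tw(K_{4}) = 3. Combining the bounds, tw(G) = 3.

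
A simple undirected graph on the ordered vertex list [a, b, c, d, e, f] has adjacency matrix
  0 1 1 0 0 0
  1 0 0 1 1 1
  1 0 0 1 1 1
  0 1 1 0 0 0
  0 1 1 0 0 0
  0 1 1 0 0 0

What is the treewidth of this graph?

2

A width-2 tree decomposition is:
Bags: B1 = {b, c, d}  B2 = {b, c, f}  B3 = {b, c, e}  B4 = {a, b, c}
Tree: B1–B2, B2–B3, B3–B4
The largest bag has 3 vertices, giving width 2; this decomposition certifies tw(G) ≤ 2. For the lower bound, G contains the cycle c–d–b–f–c, so G is not a forest; only forests have treewidth ≤ 1, hence tw(G) ≥ 2. Hence tw(G) = 2 exactly.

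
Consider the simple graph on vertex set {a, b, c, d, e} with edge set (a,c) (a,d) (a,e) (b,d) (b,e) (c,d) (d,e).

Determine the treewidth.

A width-2 tree decomposition is:
Bags: B1 = {b, d, e}  B2 = {a, d, e}  B3 = {a, c, d}
Tree: B1–B2, B2–B3
Each bag holds 3 vertices, so the decomposition has width 2, which upper-bounds the treewidth. On the other hand G contains the 3-clique {a, d, e}. A clique must lie in a single bag of any decomposition, so no decomposition can have width below 2. Hence tw(G) = 2 exactly.

2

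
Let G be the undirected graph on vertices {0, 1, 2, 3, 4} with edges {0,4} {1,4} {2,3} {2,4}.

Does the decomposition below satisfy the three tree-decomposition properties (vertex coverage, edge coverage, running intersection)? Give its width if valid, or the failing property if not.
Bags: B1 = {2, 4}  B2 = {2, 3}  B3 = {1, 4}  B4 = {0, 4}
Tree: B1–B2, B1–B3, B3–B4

Checking the three conditions: (i) the bags cover all of {0, 1, 2, 3, 4}; (ii) for each edge, some bag contains both endpoints; (iii) the bags containing any fixed vertex form a subtree. All hold, so the decomposition is valid with width 2 − 1 = 1.

Yes; width 1.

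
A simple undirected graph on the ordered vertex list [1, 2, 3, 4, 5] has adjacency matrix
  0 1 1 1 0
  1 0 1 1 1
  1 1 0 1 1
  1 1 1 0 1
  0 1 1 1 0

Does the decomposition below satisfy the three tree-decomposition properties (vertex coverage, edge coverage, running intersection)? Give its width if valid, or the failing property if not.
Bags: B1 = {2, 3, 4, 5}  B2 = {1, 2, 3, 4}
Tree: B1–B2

Every vertex of G appears in some bag (union = {1, 2, 3, 4, 5}); every edge is covered by a bag; and for each vertex v the set of bags containing v is connected in the bag tree. The decomposition is therefore valid. The largest bag has 4 vertices, so the width is 3.

Yes; width 3.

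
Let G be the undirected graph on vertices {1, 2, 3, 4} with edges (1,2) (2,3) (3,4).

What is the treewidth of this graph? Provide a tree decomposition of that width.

Treewidth 1.
One optimal decomposition is:
Bags: B1 = {3, 4}  B2 = {2, 3}  B3 = {1, 2}
Tree: B1–B2, B2–B3

The largest bag has 2 vertices, giving width 1; this decomposition certifies tw(G) ≤ 1. Any graph with an edge has treewidth ≥ 1, and G has the edge 4–3. Therefore the treewidth is 1.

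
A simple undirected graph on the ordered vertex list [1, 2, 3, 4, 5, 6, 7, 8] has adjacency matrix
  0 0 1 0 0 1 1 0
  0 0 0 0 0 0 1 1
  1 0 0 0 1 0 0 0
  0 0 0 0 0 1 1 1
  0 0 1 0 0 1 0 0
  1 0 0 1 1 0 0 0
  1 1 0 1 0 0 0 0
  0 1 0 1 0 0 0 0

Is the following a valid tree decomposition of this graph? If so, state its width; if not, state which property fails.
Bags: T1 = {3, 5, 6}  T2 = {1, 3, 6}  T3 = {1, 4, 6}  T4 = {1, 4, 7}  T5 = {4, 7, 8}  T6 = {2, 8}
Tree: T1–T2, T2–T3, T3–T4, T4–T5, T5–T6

No — edge (7,2) lies in no bag.

A tree decomposition must satisfy three properties: every vertex lies in some bag; for every edge, both endpoints lie together in some bag; and for every vertex, the bags containing it form a connected subtree. Here edge (7,2) lies in no bag, so the decomposition is invalid.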